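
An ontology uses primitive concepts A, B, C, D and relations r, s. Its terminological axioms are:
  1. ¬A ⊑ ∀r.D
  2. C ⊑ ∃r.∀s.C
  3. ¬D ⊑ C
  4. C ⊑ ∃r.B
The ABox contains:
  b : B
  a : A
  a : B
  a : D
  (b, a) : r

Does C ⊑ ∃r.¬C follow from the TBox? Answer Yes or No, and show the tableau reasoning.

1. C ⊑ ∃r.¬C  ⇔  (C ⊓ ∀r.C) unsat w.r.t. T
   apply at x₀: C⊑∃r.∀s.C; C⊑∃r.B
   open: L(x₀) ⊇ {A, C, ∀r.C, ∃r.B, ∃r.∀s.C} (+ ∃-successors)
2. Hence C ⊑ ∃r.¬C: not entailed.

No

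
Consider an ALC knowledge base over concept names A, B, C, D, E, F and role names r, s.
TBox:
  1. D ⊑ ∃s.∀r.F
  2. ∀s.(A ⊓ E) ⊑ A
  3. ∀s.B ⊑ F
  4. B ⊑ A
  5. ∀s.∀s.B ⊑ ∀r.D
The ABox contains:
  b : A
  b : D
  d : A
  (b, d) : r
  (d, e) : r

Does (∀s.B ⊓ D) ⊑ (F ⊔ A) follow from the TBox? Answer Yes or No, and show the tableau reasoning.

Yes

1. (∀s.B ⊓ D) ⊑ (F ⊔ A)  ⇔  ((∀s.B ⊓ D) ⊓ (¬F ⊓ ¬A)) unsat w.r.t. T
   all branches close; clash {A, ¬A} at x₀
2. Hence (∀s.B ⊓ D) ⊑ (F ⊔ A): entailed.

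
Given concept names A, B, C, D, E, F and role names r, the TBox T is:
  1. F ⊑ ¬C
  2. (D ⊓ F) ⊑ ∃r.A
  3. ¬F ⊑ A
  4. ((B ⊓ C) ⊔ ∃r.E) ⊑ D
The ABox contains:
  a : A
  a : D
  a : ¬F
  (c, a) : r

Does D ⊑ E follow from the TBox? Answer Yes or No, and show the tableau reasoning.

No

1. D ⊑ E  ⇔  (D ⊓ ¬E) unsat w.r.t. T
   open: L(x₀) ⊇ {D, F, ¬C, ¬E, ∃r.A} (+ ∃-successors)
2. Hence D ⊑ E: not entailed.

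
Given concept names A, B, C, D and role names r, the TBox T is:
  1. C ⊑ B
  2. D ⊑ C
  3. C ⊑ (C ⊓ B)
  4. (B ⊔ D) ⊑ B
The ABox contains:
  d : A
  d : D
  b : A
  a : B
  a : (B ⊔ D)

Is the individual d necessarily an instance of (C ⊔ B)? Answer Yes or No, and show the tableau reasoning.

Yes

1. d : (C ⊔ B)?  L(d) = {A, D} ∪ {(¬C ⊓ ¬B)}
   clash {C, ¬C} at d — d ∈ (C ⊔ B)
2. Hence d : (C ⊔ B): entailed.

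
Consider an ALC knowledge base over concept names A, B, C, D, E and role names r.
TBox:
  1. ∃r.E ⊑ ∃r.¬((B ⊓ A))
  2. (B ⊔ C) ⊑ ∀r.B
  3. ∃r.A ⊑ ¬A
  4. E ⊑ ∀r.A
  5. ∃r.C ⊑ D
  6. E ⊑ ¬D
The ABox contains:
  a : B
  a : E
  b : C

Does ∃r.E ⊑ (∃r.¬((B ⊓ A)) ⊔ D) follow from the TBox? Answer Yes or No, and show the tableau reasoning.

1. ∃r.E ⊑ (∃r.¬((B ⊓ A)) ⊔ D)  ⇔  (∃r.E ⊓ (∀r.(B ⊓ A) ⊓ ¬D)) unsat w.r.t. T
   all branches close; clash {D, ¬D} at x₀
2. Hence ∃r.E ⊑ (∃r.¬((B ⊓ A)) ⊔ D): entailed.

Yes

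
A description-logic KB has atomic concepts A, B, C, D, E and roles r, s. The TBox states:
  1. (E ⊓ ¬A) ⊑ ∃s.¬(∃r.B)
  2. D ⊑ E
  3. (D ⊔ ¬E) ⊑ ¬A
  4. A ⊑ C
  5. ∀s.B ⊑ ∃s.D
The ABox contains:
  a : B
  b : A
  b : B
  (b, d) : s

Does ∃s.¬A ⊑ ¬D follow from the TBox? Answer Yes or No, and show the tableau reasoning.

1. ∃s.¬A ⊑ ¬D  ⇔  (∃s.¬A ⊓ D) unsat w.r.t. T
   apply at x₀: D⊑E
   open: L(x₀) ⊇ {D, E, ¬A, ∃s.¬A, ∃s.¬B, …} (+ ∃-successors)
2. Hence ∃s.¬A ⊑ ¬D: not entailed.

No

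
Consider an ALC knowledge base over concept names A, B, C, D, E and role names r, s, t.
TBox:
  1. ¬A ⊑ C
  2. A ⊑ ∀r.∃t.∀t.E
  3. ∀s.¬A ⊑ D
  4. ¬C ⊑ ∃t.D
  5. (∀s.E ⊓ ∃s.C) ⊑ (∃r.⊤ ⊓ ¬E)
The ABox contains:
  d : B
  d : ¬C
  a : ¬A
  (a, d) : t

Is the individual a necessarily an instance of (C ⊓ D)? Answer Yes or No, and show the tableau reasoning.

1. a : (C ⊓ D)?  L(a) = {¬A} ∪ {(¬C ⊔ ¬D)}
   apply at a: ¬A⊑C
   open: L(a) ⊇ {C, ¬A, ¬D, ∃s.A, ∃s.¬E} (+ ∃-successors) — a ∉ (C ⊓ D) possible
2. Hence a : (C ⊓ D): not entailed.

No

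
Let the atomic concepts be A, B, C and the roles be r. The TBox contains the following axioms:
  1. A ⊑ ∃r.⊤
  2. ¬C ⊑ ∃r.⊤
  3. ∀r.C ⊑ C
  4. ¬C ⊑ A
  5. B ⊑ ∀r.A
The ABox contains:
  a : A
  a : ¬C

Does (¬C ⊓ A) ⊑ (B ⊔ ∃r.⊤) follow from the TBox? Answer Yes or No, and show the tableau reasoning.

Yes

1. (¬C ⊓ A) ⊑ (B ⊔ ∃r.⊤)  ⇔  ((¬C ⊓ A) ⊓ (¬B ⊓ ∀r.⊥)) unsat w.r.t. T
   all branches close; clash {C, ¬C} at x₀
2. Hence (¬C ⊓ A) ⊑ (B ⊔ ∃r.⊤): entailed.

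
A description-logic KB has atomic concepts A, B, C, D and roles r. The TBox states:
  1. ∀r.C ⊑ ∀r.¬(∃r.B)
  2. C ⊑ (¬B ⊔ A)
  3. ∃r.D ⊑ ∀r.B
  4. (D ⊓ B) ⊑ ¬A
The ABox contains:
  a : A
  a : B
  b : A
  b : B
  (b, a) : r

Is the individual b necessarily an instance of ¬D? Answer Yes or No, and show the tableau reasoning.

Yes

1. b : ¬D?  L(b) = {A, B} ∪ {D}
   clash {A, ¬A} at b — b ∈ ¬D
2. Hence b : ¬D: entailed.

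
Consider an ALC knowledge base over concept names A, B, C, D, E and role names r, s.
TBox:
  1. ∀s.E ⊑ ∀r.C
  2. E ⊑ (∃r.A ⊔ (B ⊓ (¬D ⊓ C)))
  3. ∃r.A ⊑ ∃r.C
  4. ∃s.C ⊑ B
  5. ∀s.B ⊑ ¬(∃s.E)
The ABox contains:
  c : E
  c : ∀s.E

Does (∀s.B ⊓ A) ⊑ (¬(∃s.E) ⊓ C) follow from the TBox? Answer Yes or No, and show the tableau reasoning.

No

1. (∀s.B ⊓ A) ⊑ (¬(∃s.E) ⊓ C)  ⇔  ((∀s.B ⊓ A) ⊓ (∃s.E ⊔ ¬C)) unsat w.r.t. T
   apply at x₀: ∀s.B⊑¬(∃s.E)
   open: L(x₀) ⊇ {A, ¬C, ¬E, ∀r.¬A, ∀s.B, …} (+ ∃-successors)
2. Hence (∀s.B ⊓ A) ⊑ (¬(∃s.E) ⊓ C): not entailed.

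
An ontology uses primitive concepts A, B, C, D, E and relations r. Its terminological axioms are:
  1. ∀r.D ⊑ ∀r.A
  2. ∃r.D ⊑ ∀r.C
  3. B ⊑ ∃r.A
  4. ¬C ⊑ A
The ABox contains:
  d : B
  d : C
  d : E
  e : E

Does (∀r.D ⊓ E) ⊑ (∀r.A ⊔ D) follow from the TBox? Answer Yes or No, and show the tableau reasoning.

1. (∀r.D ⊓ E) ⊑ (∀r.A ⊔ D)  ⇔  ((∀r.D ⊓ E) ⊓ (∃r.¬A ⊓ ¬D)) unsat w.r.t. T
   all branches close; clash {A, ¬A} at an ∃-successor
2. Hence (∀r.D ⊓ E) ⊑ (∀r.A ⊔ D): entailed.

Yes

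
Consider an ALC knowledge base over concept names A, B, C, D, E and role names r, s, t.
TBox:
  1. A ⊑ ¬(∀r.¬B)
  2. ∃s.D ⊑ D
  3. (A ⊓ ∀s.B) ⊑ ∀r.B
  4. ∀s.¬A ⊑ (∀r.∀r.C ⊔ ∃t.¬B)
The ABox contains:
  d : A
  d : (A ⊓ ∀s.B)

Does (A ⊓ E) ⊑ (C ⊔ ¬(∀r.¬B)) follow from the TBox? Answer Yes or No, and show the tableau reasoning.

1. (A ⊓ E) ⊑ (C ⊔ ¬(∀r.¬B))  ⇔  ((A ⊓ E) ⊓ (¬C ⊓ ∀r.¬B)) unsat w.r.t. T
   all branches close; clash {B, ¬B} at an ∃-successor
2. Hence (A ⊓ E) ⊑ (C ⊔ ¬(∀r.¬B)): entailed.

Yes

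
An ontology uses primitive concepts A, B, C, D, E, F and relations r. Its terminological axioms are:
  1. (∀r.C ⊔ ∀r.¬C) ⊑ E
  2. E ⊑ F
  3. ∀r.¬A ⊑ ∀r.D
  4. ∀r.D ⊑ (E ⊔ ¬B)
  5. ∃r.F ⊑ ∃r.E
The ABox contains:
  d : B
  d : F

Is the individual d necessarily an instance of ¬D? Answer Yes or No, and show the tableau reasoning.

1. d : ¬D?  L(d) = {B, F} ∪ {D}
   open: L(d) ⊇ {B, D, F, ∀r.¬F, ∃r.A, …} (+ ∃-successors) — d ∉ ¬D possible
2. Hence d : ¬D: not entailed.

No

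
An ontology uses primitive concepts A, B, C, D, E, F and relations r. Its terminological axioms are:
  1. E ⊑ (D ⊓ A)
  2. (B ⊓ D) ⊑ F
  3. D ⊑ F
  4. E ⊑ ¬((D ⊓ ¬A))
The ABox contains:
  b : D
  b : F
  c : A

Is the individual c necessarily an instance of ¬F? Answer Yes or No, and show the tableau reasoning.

1. c : ¬F?  L(c) = {A} ∪ {F}
   open: L(c) ⊇ {A, F, ¬E} — c ∉ ¬F possible
2. Hence c : ¬F: not entailed.

No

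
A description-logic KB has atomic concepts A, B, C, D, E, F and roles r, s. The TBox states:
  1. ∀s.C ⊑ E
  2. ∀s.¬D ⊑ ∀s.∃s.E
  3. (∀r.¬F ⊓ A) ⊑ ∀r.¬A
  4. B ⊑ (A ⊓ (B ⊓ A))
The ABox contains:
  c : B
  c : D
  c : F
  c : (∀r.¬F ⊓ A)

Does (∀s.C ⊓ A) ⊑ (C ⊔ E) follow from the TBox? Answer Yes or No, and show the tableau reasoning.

Yes

1. (∀s.C ⊓ A) ⊑ (C ⊔ E)  ⇔  ((∀s.C ⊓ A) ⊓ (¬C ⊓ ¬E)) unsat w.r.t. T
   all branches close; clash {E, ¬E} at x₀
2. Hence (∀s.C ⊓ A) ⊑ (C ⊔ E): entailed.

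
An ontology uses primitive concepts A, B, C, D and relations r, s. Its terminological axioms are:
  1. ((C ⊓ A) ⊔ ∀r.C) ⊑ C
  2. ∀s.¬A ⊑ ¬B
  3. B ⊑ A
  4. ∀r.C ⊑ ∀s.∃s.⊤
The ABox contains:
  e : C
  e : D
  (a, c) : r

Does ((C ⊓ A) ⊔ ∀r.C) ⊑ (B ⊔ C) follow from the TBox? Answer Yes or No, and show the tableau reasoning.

1. ((C ⊓ A) ⊔ ∀r.C) ⊑ (B ⊔ C)  ⇔  (((C ⊓ A) ⊔ ∀r.C) ⊓ (¬B ⊓ ¬C)) unsat w.r.t. T
   all branches close; clash {C, ¬C} at x₀
2. Hence ((C ⊓ A) ⊔ ∀r.C) ⊑ (B ⊔ C): entailed.

Yes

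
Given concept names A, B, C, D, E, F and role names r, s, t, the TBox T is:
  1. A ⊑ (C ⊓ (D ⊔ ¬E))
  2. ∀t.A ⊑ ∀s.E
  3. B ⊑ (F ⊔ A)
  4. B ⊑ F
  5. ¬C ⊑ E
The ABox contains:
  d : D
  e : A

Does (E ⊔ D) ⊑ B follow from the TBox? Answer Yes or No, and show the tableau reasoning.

No

1. (E ⊔ D) ⊑ B  ⇔  ((E ⊔ D) ⊓ ¬B) unsat w.r.t. T
   open: L(x₀) ⊇ {C, E, ¬A, ¬B, ∃t.¬A} (+ ∃-successors)
2. Hence (E ⊔ D) ⊑ B: not entailed.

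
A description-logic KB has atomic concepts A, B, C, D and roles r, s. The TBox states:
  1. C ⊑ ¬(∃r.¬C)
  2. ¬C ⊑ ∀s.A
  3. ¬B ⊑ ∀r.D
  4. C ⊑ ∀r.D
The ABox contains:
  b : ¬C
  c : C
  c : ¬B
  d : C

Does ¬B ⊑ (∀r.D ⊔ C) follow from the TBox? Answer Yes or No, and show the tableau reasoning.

Yes

1. ¬B ⊑ (∀r.D ⊔ C)  ⇔  (¬B ⊓ (∃r.¬D ⊓ ¬C)) unsat w.r.t. T
   all branches close; clash {D, ¬D} at an ∃-successor
2. Hence ¬B ⊑ (∀r.D ⊔ C): entailed.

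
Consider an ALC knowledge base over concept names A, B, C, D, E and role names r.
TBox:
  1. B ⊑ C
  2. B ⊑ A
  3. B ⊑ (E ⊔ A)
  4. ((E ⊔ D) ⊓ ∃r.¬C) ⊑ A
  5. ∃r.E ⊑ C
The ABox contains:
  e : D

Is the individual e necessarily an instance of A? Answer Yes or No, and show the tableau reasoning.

1. e : A?  L(e) = {D} ∪ {¬A}
   open: L(e) ⊇ {D, ¬A, ¬B, ∀r.C, ∀r.¬E} — e ∉ A possible
2. Hence e : A: not entailed.

No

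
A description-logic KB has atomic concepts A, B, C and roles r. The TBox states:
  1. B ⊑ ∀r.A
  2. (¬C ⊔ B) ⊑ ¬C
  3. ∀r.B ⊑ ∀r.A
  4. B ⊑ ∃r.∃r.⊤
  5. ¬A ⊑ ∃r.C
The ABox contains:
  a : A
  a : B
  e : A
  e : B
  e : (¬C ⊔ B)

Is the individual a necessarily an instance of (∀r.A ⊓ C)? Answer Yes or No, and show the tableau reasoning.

No

1. a : (∀r.A ⊓ C)?  L(a) = {A, B} ∪ {(∃r.¬A ⊔ ¬C)}
   apply at a: B⊑∀r.A; B⊑∃r.∃r.⊤
   open: L(a) ⊇ {A, B, ¬C, ∀r.A, ∃r.∃r.⊤} (+ ∃-successors) — a ∉ (∀r.A ⊓ C) possible
2. Hence a : (∀r.A ⊓ C): not entailed.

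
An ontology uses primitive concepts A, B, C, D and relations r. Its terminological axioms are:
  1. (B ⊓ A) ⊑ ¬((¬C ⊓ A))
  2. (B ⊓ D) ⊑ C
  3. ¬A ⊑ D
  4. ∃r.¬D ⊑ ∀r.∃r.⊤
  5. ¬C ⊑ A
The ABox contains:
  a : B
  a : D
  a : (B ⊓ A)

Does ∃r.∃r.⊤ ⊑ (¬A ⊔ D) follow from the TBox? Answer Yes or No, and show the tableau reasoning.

1. ∃r.∃r.⊤ ⊑ (¬A ⊔ D)  ⇔  (∃r.∃r.⊤ ⊓ (A ⊓ ¬D)) unsat w.r.t. T
   open: L(x₀) ⊇ {A, ¬B, ¬D, ∀r.D, ∃r.∃r.⊤} (+ ∃-successors)
2. Hence ∃r.∃r.⊤ ⊑ (¬A ⊔ D): not entailed.

No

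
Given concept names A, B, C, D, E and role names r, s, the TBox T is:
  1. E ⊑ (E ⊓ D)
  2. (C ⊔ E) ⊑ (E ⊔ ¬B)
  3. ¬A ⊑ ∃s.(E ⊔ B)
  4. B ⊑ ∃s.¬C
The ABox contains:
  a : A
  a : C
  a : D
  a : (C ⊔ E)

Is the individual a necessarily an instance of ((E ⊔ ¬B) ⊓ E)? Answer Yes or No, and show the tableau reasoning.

No

1. a : ((E ⊔ ¬B) ⊓ E)?  L(a) = {A, C, D, (C ⊔ E)} ∪ {((¬E ⊓ B) ⊔ ¬E)}
   apply at a: (C ⊔ E)⊑(E ⊔ ¬B)
   open: L(a) ⊇ {A, C, D, ¬B, ¬E} — a ∉ ((E ⊔ ¬B) ⊓ E) possible
2. Hence a : ((E ⊔ ¬B) ⊓ E): not entailed.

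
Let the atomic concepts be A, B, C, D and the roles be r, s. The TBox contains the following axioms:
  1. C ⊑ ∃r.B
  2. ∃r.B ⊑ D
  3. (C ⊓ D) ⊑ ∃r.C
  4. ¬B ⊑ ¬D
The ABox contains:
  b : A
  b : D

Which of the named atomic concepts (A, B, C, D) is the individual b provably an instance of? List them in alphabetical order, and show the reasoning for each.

{A, B, D}

1. b : A?  L(b) = {A, D} ∪ {¬A}
   clash {A, ¬A} at b — b ∈ A
2. b : B?  L(b) = {A, D} ∪ {¬B}
   clash {D, ¬D} at b — b ∈ B
3. b : C?  L(b) = {A, D} ∪ {¬C}
   open: L(b) ⊇ {A, B, D, ¬C} — b ∉ C possible
4. b : D?  L(b) = {A, D} ∪ {¬D}
   clash {D, ¬D} at b — b ∈ D
5. Entailed for b: {A, B, D}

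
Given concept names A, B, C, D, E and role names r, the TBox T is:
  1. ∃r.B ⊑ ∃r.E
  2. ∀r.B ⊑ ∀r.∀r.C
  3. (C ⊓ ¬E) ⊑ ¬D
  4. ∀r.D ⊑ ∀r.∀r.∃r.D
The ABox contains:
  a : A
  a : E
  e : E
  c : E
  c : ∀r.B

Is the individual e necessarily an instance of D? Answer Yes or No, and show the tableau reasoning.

1. e : D?  L(e) = {E} ∪ {¬D}
   open: L(e) ⊇ {E, ¬D, ∀r.¬B, ∃r.¬B, ∃r.¬D} (+ ∃-successors) — e ∉ D possible
2. Hence e : D: not entailed.

No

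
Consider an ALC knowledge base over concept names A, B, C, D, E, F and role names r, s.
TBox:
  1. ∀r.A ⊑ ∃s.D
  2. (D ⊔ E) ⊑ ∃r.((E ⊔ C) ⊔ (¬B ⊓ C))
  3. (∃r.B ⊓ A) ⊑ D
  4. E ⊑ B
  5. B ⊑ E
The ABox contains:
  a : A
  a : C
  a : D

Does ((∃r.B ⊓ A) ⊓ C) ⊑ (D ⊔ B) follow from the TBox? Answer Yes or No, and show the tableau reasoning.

1. ((∃r.B ⊓ A) ⊓ C) ⊑ (D ⊔ B)  ⇔  (((∃r.B ⊓ A) ⊓ C) ⊓ (¬D ⊓ ¬B)) unsat w.r.t. T
   all branches close; clash {B, ¬B} at x₀
2. Hence ((∃r.B ⊓ A) ⊓ C) ⊑ (D ⊔ B): entailed.

Yes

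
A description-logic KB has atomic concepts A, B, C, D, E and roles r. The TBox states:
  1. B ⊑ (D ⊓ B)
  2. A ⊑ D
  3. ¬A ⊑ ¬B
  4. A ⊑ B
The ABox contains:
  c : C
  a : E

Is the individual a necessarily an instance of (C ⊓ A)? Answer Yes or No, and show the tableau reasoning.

1. a : (C ⊓ A)?  L(a) = {E} ∪ {(¬C ⊔ ¬A)}
   open: L(a) ⊇ {A, B, D, E, ¬C} — a ∉ (C ⊓ A) possible
2. Hence a : (C ⊓ A): not entailed.

No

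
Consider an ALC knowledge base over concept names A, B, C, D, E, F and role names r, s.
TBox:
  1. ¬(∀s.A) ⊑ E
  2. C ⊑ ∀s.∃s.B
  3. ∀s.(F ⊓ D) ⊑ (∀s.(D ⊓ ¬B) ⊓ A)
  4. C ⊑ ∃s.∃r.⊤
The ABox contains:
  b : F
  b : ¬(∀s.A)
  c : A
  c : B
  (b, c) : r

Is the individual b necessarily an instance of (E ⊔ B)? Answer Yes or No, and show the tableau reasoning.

Yes

1. b : (E ⊔ B)?  L(b) = {F, ¬(∀s.A)} ∪ {(¬E ⊓ ¬B)}
   clash {E, ¬E} at b — b ∈ (E ⊔ B)
2. Hence b : (E ⊔ B): entailed.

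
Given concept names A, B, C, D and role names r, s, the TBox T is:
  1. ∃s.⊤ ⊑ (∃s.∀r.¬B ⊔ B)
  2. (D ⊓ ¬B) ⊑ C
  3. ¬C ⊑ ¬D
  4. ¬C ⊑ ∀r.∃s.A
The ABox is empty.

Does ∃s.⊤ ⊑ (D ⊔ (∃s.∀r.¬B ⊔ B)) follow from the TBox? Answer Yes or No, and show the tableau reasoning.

1. ∃s.⊤ ⊑ (D ⊔ (∃s.∀r.¬B ⊔ B))  ⇔  (∃s.⊤ ⊓ (¬D ⊓ (∀s.∃r.B ⊓ ¬B))) unsat w.r.t. T
   all branches close; clash {B, ¬B} at x₀
2. Hence ∃s.⊤ ⊑ (D ⊔ (∃s.∀r.¬B ⊔ B)): entailed.

Yes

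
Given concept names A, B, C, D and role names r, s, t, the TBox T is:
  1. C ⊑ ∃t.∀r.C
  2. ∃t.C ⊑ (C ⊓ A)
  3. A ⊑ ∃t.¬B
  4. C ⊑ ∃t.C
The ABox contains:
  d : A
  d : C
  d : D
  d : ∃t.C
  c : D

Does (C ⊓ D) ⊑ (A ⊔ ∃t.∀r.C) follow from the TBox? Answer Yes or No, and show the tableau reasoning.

Yes

1. (C ⊓ D) ⊑ (A ⊔ ∃t.∀r.C)  ⇔  ((C ⊓ D) ⊓ (¬A ⊓ ∀t.∃r.¬C)) unsat w.r.t. T
   all branches close; clash {A, ¬A} at x₀
2. Hence (C ⊓ D) ⊑ (A ⊔ ∃t.∀r.C): entailed.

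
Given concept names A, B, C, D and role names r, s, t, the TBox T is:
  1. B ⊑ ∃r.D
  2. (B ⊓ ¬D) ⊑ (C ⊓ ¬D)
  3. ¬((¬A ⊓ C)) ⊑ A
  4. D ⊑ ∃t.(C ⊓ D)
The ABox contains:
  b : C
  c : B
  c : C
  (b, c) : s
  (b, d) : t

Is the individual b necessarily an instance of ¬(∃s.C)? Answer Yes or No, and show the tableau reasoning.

No

1. b : ¬(∃s.C)?  L(b) = {C} ∪ {∃s.C}
   open: L(b) ⊇ {C, ¬A, ¬B, ¬D, ∃s.C} (+ ∃-successors) — b ∉ ¬(∃s.C) possible
2. Hence b : ¬(∃s.C): not entailed.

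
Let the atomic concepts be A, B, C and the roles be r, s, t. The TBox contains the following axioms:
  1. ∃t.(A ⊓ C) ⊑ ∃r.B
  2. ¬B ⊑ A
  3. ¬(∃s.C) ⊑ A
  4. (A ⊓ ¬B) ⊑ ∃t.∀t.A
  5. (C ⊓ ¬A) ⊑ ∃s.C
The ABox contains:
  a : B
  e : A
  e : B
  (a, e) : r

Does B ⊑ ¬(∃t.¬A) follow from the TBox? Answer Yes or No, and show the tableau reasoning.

1. B ⊑ ¬(∃t.¬A)  ⇔  (B ⊓ ∃t.¬A) unsat w.r.t. T
   open: L(x₀) ⊇ {B, ∀t.(¬A ⊔ ¬C), ∃s.C, ∃t.¬A} (+ ∃-successors)
2. Hence B ⊑ ¬(∃t.¬A): not entailed.

No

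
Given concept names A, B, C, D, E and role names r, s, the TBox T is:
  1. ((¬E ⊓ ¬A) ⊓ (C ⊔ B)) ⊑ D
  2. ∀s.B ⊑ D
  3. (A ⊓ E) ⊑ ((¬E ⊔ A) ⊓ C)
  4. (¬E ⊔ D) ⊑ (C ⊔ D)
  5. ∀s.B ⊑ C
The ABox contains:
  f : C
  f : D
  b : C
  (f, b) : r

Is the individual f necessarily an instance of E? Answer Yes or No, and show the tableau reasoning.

1. f : E?  L(f) = {C, D} ∪ {¬E}
   open: L(f) ⊇ {C, D, ¬E} — f ∉ E possible
2. Hence f : E: not entailed.

No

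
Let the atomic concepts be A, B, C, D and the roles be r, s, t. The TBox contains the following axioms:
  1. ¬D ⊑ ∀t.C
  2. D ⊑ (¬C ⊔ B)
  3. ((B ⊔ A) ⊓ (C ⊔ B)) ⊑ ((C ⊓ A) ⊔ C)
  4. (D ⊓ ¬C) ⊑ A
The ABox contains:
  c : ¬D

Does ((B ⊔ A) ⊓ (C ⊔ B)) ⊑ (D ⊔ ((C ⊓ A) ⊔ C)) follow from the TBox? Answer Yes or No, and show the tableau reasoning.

Yes

1. ((B ⊔ A) ⊓ (C ⊔ B)) ⊑ (D ⊔ ((C ⊓ A) ⊔ C))  ⇔  (((B ⊔ A) ⊓ (C ⊔ B)) ⊓ (¬D ⊓ ((¬C ⊔ ¬A) ⊓ ¬C))) unsat w.r.t. T
   all branches close; clash {C, ¬C} at x₀
2. Hence ((B ⊔ A) ⊓ (C ⊔ B)) ⊑ (D ⊔ ((C ⊓ A) ⊔ C)): entailed.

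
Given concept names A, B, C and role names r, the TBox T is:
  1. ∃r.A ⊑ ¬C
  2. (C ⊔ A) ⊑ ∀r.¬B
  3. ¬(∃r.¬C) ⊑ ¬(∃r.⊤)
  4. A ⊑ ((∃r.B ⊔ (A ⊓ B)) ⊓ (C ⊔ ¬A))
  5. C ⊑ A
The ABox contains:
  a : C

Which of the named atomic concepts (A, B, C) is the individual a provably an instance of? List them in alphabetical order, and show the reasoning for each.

{A, B, C}

1. a : A?  L(a) = {C} ∪ {¬A}
   clash {A, ¬A} at a — a ∈ A
2. a : B?  L(a) = {C} ∪ {¬B}
   clash {C, ¬C} at a — a ∈ B
3. a : C?  L(a) = {C} ∪ {¬C}
   clash {C, ¬C} at a — a ∈ C
4. Entailed for a: {A, B, C}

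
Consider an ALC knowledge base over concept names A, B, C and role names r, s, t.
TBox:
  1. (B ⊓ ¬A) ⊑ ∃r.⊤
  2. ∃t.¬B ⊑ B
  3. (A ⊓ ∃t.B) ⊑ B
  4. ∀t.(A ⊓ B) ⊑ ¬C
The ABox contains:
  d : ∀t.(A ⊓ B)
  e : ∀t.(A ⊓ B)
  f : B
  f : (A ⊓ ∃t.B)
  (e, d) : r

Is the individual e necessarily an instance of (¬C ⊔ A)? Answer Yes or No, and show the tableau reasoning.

1. e : (¬C ⊔ A)?  L(e) = {∀t.(A ⊓ B)} ∪ {(C ⊓ ¬A)}
   clash {C, ¬C} at e — e ∈ (¬C ⊔ A)
2. Hence e : (¬C ⊔ A): entailed.

Yes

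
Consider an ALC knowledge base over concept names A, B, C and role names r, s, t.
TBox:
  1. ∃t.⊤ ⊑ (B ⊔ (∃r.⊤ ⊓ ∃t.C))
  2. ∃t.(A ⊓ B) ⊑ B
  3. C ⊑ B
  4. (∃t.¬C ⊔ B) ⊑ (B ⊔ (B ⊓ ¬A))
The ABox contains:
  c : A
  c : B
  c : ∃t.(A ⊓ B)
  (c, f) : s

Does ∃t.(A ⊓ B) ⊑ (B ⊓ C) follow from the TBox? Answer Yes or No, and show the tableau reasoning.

1. ∃t.(A ⊓ B) ⊑ (B ⊓ C)  ⇔  (∃t.(A ⊓ B) ⊓ (¬B ⊔ ¬C)) unsat w.r.t. T
   apply at x₀: ∃t.(A ⊓ B)⊑B
   open: L(x₀) ⊇ {B, ¬C, ∃t.(A ⊓ B)} (+ ∃-successors)
2. Hence ∃t.(A ⊓ B) ⊑ (B ⊓ C): not entailed.

No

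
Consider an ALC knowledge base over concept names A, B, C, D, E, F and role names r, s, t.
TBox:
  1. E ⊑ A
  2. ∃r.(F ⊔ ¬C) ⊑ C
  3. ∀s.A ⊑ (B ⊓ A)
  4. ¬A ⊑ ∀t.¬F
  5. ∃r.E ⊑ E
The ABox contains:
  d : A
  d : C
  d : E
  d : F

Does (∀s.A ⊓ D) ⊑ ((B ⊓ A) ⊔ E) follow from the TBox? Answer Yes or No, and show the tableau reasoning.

1. (∀s.A ⊓ D) ⊑ ((B ⊓ A) ⊔ E)  ⇔  ((∀s.A ⊓ D) ⊓ ((¬B ⊔ ¬A) ⊓ ¬E)) unsat w.r.t. T
   all branches close; clash {E, ¬E} at x₀
2. Hence (∀s.A ⊓ D) ⊑ ((B ⊓ A) ⊔ E): entailed.

Yes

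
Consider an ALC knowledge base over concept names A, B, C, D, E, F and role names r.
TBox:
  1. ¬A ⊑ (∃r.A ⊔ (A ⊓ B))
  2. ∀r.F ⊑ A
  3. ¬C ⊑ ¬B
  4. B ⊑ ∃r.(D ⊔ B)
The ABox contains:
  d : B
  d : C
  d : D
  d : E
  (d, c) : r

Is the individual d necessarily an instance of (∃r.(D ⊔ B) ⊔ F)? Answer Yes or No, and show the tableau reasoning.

1. d : (∃r.(D ⊔ B) ⊔ F)?  L(d) = {B, C, D, E} ∪ {(∀r.(¬D ⊓ ¬B) ⊓ ¬F)}
   clash {B, ¬B} at an ∃-successor — d ∈ (∃r.(D ⊔ B) ⊔ F)
2. Hence d : (∃r.(D ⊔ B) ⊔ F): entailed.

Yes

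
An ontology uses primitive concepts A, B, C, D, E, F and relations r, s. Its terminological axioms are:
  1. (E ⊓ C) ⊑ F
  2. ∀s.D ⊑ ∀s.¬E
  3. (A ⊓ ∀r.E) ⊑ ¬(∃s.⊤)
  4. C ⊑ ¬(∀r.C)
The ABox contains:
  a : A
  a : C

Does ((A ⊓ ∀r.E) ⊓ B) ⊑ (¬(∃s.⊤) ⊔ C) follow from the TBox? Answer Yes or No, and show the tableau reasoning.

1. ((A ⊓ ∀r.E) ⊓ B) ⊑ (¬(∃s.⊤) ⊔ C)  ⇔  (((A ⊓ ∀r.E) ⊓ B) ⊓ (∃s.⊤ ⊓ ¬C)) unsat w.r.t. T
   all branches close; clash ⊥ at an ∃-successor
2. Hence ((A ⊓ ∀r.E) ⊓ B) ⊑ (¬(∃s.⊤) ⊔ C): entailed.

Yes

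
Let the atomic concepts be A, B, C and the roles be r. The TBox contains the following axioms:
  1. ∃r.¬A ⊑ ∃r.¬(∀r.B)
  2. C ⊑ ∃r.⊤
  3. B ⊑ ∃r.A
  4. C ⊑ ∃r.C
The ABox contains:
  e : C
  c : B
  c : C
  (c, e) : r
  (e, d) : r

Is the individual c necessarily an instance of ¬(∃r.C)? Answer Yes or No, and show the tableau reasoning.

No

1. c : ¬(∃r.C)?  L(c) = {B, C} ∪ {∃r.C}
   apply at c: C⊑∃r.⊤; B⊑∃r.A
   open: L(c) ⊇ {B, C, ∀r.A, ∃r.A, ∃r.C, …} (+ ∃-successors) — c ∉ ¬(∃r.C) possible
2. Hence c : ¬(∃r.C): not entailed.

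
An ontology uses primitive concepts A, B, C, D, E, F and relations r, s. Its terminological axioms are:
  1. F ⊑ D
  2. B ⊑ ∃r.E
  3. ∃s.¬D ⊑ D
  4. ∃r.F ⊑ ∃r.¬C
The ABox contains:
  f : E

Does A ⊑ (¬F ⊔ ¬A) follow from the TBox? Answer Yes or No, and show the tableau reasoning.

No

1. A ⊑ (¬F ⊔ ¬A)  ⇔  (A ⊓ (F ⊓ A)) unsat w.r.t. T
   apply at x₀: F⊑D
   open: L(x₀) ⊇ {A, D, F, ¬B, ∀r.¬F}
2. Hence A ⊑ (¬F ⊔ ¬A): not entailed.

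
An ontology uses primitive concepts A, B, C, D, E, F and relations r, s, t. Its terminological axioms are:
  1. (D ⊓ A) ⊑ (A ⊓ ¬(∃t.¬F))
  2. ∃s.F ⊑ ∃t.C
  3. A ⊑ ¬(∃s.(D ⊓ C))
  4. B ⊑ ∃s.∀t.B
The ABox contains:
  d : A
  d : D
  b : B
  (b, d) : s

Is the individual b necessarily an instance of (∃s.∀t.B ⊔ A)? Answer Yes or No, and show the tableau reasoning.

1. b : (∃s.∀t.B ⊔ A)?  L(b) = {B} ∪ {(∀s.∃t.¬B ⊓ ¬A)}
   clash {A, ¬A} at b — b ∈ (∃s.∀t.B ⊔ A)
2. Hence b : (∃s.∀t.B ⊔ A): entailed.

Yes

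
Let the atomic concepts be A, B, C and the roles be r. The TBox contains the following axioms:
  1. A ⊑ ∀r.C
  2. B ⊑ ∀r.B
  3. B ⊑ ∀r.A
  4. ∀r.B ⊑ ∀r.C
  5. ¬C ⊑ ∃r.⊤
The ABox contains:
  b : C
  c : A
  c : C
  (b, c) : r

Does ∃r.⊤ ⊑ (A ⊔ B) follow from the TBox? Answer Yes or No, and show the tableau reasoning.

No

1. ∃r.⊤ ⊑ (A ⊔ B)  ⇔  (∃r.⊤ ⊓ (¬A ⊓ ¬B)) unsat w.r.t. T
   open: L(x₀) ⊇ {¬A, ¬B, ∃r.¬B, ∃r.⊤} (+ ∃-successors)
2. Hence ∃r.⊤ ⊑ (A ⊔ B): not entailed.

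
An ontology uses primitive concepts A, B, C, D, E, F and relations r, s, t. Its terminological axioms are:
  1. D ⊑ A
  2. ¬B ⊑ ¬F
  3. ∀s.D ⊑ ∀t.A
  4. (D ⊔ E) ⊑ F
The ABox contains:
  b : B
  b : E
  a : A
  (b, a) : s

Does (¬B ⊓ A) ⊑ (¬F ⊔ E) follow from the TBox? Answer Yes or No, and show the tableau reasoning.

Yes

1. (¬B ⊓ A) ⊑ (¬F ⊔ E)  ⇔  ((¬B ⊓ A) ⊓ (F ⊓ ¬E)) unsat w.r.t. T
   all branches close; clash {F, ¬F} at x₀
2. Hence (¬B ⊓ A) ⊑ (¬F ⊔ E): entailed.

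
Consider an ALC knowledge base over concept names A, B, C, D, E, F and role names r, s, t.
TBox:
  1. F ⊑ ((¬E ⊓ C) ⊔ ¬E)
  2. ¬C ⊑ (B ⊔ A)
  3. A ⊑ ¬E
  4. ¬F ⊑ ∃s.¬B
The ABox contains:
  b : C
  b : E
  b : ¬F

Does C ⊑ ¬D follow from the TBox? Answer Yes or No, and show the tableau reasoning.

1. C ⊑ ¬D  ⇔  (C ⊓ D) unsat w.r.t. T
   open: L(x₀) ⊇ {C, D, F, ¬A, ¬E}
2. Hence C ⊑ ¬D: not entailed.

No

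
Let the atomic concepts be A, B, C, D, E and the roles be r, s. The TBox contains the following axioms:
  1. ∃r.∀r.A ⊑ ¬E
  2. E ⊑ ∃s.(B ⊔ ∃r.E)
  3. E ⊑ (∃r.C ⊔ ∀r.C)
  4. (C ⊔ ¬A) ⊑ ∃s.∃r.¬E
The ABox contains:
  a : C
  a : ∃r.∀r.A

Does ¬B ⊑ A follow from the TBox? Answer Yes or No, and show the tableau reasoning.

No

1. ¬B ⊑ A  ⇔  (¬B ⊓ ¬A) unsat w.r.t. T
   open: L(x₀) ⊇ {¬A, ¬B, ¬E, ∃s.∃r.¬E} (+ ∃-successors)
2. Hence ¬B ⊑ A: not entailed.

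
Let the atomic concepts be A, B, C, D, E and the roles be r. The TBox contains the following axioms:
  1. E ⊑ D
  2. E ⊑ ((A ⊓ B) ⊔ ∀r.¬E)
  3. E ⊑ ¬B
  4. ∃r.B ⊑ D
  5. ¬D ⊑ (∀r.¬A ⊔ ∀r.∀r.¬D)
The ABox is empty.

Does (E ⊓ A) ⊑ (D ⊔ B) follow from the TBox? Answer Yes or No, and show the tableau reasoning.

1. (E ⊓ A) ⊑ (D ⊔ B)  ⇔  ((E ⊓ A) ⊓ (¬D ⊓ ¬B)) unsat w.r.t. T
   all branches close; clash {D, ¬D} at x₀
2. Hence (E ⊓ A) ⊑ (D ⊔ B): entailed.

Yes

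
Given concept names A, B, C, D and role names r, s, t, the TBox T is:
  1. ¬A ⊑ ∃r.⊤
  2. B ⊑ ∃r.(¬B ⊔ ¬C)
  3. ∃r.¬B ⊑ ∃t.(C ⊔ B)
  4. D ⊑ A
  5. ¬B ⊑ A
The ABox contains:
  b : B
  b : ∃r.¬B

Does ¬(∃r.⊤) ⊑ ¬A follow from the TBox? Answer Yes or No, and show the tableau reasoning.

No

1. ¬(∃r.⊤) ⊑ ¬A  ⇔  (∀r.⊥ ⊓ A) unsat w.r.t. T
   open: L(x₀) ⊇ {A, ¬B, ∀r.B, ∀r.⊥}
2. Hence ¬(∃r.⊤) ⊑ ¬A: not entailed.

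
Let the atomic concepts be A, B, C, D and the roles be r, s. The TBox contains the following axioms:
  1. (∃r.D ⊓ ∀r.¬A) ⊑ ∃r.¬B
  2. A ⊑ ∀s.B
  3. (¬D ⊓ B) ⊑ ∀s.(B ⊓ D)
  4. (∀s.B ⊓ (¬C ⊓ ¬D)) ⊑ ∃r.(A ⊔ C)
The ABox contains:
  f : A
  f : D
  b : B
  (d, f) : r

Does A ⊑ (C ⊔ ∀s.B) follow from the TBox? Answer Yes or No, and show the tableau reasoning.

1. A ⊑ (C ⊔ ∀s.B)  ⇔  (A ⊓ (¬C ⊓ ∃s.¬B)) unsat w.r.t. T
   all branches close; clash {B, ¬B} at an ∃-successor
2. Hence A ⊑ (C ⊔ ∀s.B): entailed.

Yes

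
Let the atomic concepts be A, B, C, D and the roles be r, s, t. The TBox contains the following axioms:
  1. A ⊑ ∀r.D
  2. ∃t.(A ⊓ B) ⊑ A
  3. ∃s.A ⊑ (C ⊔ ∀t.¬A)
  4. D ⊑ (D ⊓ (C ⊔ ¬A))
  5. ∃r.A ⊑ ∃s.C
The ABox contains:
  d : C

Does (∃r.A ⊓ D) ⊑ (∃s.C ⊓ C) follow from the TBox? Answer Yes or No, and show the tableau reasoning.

No

1. (∃r.A ⊓ D) ⊑ (∃s.C ⊓ C)  ⇔  ((∃r.A ⊓ D) ⊓ (∀s.¬C ⊔ ¬C)) unsat w.r.t. T
   apply at x₀: D⊑(D ⊓ (C ⊔ ¬A)); ∃r.A⊑∃s.C
   open: L(x₀) ⊇ {D, ¬A, ¬C, ∀s.¬A, ∀t.(¬A ⊔ ¬B), …} (+ ∃-successors)
2. Hence (∃r.A ⊓ D) ⊑ (∃s.C ⊓ C): not entailed.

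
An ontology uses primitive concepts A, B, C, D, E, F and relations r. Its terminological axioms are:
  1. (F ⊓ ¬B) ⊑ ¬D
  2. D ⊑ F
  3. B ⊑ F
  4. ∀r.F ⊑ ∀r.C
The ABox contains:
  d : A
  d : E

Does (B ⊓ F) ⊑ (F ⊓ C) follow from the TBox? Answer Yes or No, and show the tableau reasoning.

No

1. (B ⊓ F) ⊑ (F ⊓ C)  ⇔  ((B ⊓ F) ⊓ (¬F ⊔ ¬C)) unsat w.r.t. T
   open: L(x₀) ⊇ {B, F, ¬C, ∃r.¬F} (+ ∃-successors)
2. Hence (B ⊓ F) ⊑ (F ⊓ C): not entailed.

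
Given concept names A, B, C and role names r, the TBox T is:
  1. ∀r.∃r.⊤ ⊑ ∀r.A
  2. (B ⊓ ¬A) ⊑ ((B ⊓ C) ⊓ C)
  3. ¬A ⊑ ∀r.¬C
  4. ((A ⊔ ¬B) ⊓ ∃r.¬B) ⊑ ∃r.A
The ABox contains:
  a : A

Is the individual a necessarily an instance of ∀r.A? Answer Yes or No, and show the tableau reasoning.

No

1. a : ∀r.A?  L(a) = {A} ∪ {∃r.¬A}
   open: L(a) ⊇ {A, ∀r.B, ∃r.¬A, ∃r.∀r.⊥} (+ ∃-successors) — a ∉ ∀r.A possible
2. Hence a : ∀r.A: not entailed.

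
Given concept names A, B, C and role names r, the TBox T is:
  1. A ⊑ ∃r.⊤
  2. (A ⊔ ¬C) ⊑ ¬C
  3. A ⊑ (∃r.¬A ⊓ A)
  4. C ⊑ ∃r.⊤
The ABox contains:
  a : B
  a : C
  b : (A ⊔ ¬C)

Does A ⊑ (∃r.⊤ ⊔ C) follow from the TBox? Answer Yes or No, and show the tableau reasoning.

1. A ⊑ (∃r.⊤ ⊔ C)  ⇔  (A ⊓ (∀r.⊥ ⊓ ¬C)) unsat w.r.t. T
   all branches close; clash ⊥ at an ∃-successor
2. Hence A ⊑ (∃r.⊤ ⊔ C): entailed.

Yes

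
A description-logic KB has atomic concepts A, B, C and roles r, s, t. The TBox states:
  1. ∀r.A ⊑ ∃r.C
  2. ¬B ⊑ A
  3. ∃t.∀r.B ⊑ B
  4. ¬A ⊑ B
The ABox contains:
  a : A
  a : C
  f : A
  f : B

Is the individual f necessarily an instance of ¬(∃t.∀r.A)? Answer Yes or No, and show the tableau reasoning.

1. f : ¬(∃t.∀r.A)?  L(f) = {A, B} ∪ {∃t.∀r.A}
   open: L(f) ⊇ {A, B, ∃r.¬A, ∃t.∀r.A} (+ ∃-successors) — f ∉ ¬(∃t.∀r.A) possible
2. Hence f : ¬(∃t.∀r.A): not entailed.

No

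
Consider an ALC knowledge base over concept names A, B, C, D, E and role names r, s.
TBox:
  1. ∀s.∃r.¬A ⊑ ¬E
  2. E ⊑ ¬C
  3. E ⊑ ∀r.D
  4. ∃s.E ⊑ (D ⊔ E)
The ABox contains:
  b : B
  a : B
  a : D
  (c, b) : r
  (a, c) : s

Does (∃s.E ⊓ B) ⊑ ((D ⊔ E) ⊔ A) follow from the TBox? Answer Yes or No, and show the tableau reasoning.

Yes

1. (∃s.E ⊓ B) ⊑ ((D ⊔ E) ⊔ A)  ⇔  ((∃s.E ⊓ B) ⊓ ((¬D ⊓ ¬E) ⊓ ¬A)) unsat w.r.t. T
   all branches close; clash {E, ¬E} at x₀
2. Hence (∃s.E ⊓ B) ⊑ ((D ⊔ E) ⊔ A): entailed.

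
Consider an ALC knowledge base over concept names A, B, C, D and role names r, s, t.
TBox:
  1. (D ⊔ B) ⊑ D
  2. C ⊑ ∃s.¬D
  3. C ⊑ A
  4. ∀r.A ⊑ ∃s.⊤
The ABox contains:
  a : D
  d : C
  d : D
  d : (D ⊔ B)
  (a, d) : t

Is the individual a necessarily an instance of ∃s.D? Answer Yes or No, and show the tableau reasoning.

No

1. a : ∃s.D?  L(a) = {D} ∪ {∀s.¬D}
   open: L(a) ⊇ {D, ¬C, ∀s.¬D, ∃r.¬A} (+ ∃-successors) — a ∉ ∃s.D possible
2. Hence a : ∃s.D: not entailed.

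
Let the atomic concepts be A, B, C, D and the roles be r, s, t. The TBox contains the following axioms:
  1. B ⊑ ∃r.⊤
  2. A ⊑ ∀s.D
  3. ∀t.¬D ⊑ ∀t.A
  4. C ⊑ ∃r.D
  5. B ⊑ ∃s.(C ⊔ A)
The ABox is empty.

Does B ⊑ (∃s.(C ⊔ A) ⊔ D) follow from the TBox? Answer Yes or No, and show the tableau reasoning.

Yes

1. B ⊑ (∃s.(C ⊔ A) ⊔ D)  ⇔  (B ⊓ (∀s.(¬C ⊓ ¬A) ⊓ ¬D)) unsat w.r.t. T
   all branches close; clash {A, ¬A} at an ∃-successor
2. Hence B ⊑ (∃s.(C ⊔ A) ⊔ D): entailed.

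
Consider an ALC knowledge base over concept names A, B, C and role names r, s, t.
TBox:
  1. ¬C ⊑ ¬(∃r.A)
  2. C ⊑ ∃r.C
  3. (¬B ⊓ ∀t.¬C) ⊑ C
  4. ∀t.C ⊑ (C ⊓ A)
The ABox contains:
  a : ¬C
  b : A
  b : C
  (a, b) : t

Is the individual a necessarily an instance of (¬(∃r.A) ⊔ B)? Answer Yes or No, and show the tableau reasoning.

1. a : (¬(∃r.A) ⊔ B)?  L(a) = {¬C} ∪ {(∃r.A ⊓ ¬B)}
   clash {C, ¬C} at a — a ∈ (¬(∃r.A) ⊔ B)
2. Hence a : (¬(∃r.A) ⊔ B): entailed.

Yes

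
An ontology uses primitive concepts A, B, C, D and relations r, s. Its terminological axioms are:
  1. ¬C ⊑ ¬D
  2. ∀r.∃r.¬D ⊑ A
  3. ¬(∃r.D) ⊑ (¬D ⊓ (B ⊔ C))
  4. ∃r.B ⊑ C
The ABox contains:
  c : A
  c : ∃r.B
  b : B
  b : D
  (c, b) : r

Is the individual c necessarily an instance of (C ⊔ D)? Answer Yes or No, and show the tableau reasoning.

1. c : (C ⊔ D)?  L(c) = {A, ∃r.B} ∪ {(¬C ⊓ ¬D)}
   clash {C, ¬C} at c — c ∈ (C ⊔ D)
2. Hence c : (C ⊔ D): entailed.

Yes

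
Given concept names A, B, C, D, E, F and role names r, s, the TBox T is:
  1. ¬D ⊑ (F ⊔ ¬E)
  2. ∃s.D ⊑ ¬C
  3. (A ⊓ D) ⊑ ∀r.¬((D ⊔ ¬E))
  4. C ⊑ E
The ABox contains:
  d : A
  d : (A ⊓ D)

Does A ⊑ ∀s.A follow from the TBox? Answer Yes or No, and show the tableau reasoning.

1. A ⊑ ∀s.A  ⇔  (A ⊓ ∃s.¬A) unsat w.r.t. T
   open: L(x₀) ⊇ {A, D, ¬C, ∀r.(¬D ⊓ E), ∃s.¬A} (+ ∃-successors)
2. Hence A ⊑ ∀s.A: not entailed.

No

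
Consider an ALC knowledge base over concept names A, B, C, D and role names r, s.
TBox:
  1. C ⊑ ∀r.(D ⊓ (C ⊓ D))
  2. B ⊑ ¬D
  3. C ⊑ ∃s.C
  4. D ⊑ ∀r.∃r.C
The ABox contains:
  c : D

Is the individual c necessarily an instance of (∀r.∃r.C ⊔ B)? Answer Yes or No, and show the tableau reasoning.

Yes

1. c : (∀r.∃r.C ⊔ B)?  L(c) = {D} ∪ {(∃r.∀r.¬C ⊓ ¬B)}
   clash {D, ¬D} at an ∃-successor — c ∈ (∀r.∃r.C ⊔ B)
2. Hence c : (∀r.∃r.C ⊔ B): entailed.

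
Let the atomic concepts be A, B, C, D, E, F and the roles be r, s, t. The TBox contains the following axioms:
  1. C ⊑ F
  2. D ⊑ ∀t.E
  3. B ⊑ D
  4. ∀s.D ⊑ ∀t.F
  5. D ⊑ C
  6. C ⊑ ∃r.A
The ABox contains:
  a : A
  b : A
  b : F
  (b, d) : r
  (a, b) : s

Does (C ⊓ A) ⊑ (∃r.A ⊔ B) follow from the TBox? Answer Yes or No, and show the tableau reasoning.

Yes

1. (C ⊓ A) ⊑ (∃r.A ⊔ B)  ⇔  ((C ⊓ A) ⊓ (∀r.¬A ⊓ ¬B)) unsat w.r.t. T
   all branches close; clash {A, ¬A} at an ∃-successor
2. Hence (C ⊓ A) ⊑ (∃r.A ⊔ B): entailed.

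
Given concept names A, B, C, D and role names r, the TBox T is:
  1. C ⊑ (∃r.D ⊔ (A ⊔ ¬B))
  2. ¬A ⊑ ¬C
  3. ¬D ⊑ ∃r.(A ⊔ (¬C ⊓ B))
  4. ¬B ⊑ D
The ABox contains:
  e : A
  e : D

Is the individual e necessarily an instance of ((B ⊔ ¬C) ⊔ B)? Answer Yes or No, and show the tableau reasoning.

No

1. e : ((B ⊔ ¬C) ⊔ B)?  L(e) = {A, D} ∪ {((¬B ⊓ C) ⊓ ¬B)}
   apply at e: C⊑(∃r.D ⊔ (A ⊔ ¬B))
   open: L(e) ⊇ {A, C, D, ¬B, ∃r.D} (+ ∃-successors) — e ∉ ((B ⊔ ¬C) ⊔ B) possible
2. Hence e : ((B ⊔ ¬C) ⊔ B): not entailed.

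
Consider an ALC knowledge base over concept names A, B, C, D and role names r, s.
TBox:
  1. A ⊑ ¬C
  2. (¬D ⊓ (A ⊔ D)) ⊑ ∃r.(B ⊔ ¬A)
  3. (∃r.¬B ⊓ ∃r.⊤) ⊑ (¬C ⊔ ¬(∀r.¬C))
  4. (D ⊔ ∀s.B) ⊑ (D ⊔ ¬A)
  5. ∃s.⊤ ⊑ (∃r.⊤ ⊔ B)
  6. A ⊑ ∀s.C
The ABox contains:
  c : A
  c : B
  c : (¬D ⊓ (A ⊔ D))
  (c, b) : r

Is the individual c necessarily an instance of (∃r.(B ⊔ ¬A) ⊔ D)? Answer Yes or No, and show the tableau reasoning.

Yes

1. c : (∃r.(B ⊔ ¬A) ⊔ D)?  L(c) = {A, B, (¬D ⊓ (A ⊔ D))} ∪ {(∀r.(¬B ⊓ A) ⊓ ¬D)}
   clash {A, ¬A} at c — c ∈ (∃r.(B ⊔ ¬A) ⊔ D)
2. Hence c : (∃r.(B ⊔ ¬A) ⊔ D): entailed.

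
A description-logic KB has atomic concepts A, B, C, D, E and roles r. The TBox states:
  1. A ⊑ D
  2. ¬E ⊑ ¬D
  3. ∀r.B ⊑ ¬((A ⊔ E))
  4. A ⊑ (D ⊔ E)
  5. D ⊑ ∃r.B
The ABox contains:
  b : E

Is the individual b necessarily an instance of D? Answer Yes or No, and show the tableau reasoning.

No

1. b : D?  L(b) = {E} ∪ {¬D}
   open: L(b) ⊇ {E, ¬A, ¬D, ∃r.¬B} (+ ∃-successors) — b ∉ D possible
2. Hence b : D: not entailed.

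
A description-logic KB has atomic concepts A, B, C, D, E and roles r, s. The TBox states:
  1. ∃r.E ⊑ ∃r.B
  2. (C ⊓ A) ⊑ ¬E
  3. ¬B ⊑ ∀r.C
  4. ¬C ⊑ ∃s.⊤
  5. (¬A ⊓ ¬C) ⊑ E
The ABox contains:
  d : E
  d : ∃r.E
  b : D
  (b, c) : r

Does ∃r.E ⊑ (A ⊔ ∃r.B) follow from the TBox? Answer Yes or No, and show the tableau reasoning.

Yes

1. ∃r.E ⊑ (A ⊔ ∃r.B)  ⇔  (∃r.E ⊓ (¬A ⊓ ∀r.¬B)) unsat w.r.t. T
   all branches close; clash {E, ¬E} at x₀
2. Hence ∃r.E ⊑ (A ⊔ ∃r.B): entailed.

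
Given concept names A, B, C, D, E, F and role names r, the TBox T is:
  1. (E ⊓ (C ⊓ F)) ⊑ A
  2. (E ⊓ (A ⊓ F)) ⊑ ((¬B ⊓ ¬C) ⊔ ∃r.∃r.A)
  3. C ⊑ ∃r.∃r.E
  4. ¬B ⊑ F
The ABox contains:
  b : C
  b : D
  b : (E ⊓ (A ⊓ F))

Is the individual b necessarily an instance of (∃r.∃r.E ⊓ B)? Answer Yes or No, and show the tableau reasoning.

No

1. b : (∃r.∃r.E ⊓ B)?  L(b) = {C, D, (E ⊓ (A ⊓ F))} ∪ {(∀r.∀r.¬E ⊔ ¬B)}
   apply at b: (E ⊓ (A ⊓ F))⊑((¬B ⊓ ¬C) ⊔ ∃r.∃r.A); C⊑∃r.∃r.E
   open: L(b) ⊇ {A, C, D, E, F, …} (+ ∃-successors) — b ∉ (∃r.∃r.E ⊓ B) possible
2. Hence b : (∃r.∃r.E ⊓ B): not entailed.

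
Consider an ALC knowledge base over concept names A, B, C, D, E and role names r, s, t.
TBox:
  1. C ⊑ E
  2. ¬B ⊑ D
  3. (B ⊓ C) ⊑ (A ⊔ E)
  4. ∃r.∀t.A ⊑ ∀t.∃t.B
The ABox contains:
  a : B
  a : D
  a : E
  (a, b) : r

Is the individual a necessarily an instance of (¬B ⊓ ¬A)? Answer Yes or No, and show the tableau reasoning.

1. a : (¬B ⊓ ¬A)?  L(a) = {B, D, E} ∪ {(B ⊔ A)}
   open: L(a) ⊇ {B, D, E, ¬C, ∀r.∃t.¬A} — a ∉ (¬B ⊓ ¬A) possible
2. Hence a : (¬B ⊓ ¬A): not entailed.

No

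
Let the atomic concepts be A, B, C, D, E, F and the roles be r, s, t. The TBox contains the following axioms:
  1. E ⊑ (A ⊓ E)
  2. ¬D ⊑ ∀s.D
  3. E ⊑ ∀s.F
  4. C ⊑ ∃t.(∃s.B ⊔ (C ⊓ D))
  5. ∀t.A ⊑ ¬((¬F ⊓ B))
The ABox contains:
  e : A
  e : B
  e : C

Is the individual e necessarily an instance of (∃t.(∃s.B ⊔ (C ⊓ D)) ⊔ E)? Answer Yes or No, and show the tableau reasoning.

Yes

1. e : (∃t.(∃s.B ⊔ (C ⊓ D)) ⊔ E)?  L(e) = {A, B, C} ∪ {(∀t.(∀s.¬B ⊓ (¬C ⊔ ¬D)) ⊓ ¬E)}
   clash {B, ¬B} at e — e ∈ (∃t.(∃s.B ⊔ (C ⊓ D)) ⊔ E)
2. Hence e : (∃t.(∃s.B ⊔ (C ⊓ D)) ⊔ E): entailed.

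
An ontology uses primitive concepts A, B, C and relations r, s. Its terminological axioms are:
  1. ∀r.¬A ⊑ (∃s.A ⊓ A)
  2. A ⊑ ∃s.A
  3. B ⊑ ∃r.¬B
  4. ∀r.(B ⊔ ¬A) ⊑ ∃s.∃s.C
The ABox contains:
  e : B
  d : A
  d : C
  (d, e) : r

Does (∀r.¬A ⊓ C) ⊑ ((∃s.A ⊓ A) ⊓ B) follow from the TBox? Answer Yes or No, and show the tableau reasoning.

1. (∀r.¬A ⊓ C) ⊑ ((∃s.A ⊓ A) ⊓ B)  ⇔  ((∀r.¬A ⊓ C) ⊓ ((∀s.¬A ⊔ ¬A) ⊔ ¬B)) unsat w.r.t. T
   apply at x₀: ∀r.¬A⊑(∃s.A ⊓ A)
   open: L(x₀) ⊇ {A, C, ¬B, ∀r.¬A, ∃s.A, …} (+ ∃-successors)
2. Hence (∀r.¬A ⊓ C) ⊑ ((∃s.A ⊓ A) ⊓ B): not entailed.

No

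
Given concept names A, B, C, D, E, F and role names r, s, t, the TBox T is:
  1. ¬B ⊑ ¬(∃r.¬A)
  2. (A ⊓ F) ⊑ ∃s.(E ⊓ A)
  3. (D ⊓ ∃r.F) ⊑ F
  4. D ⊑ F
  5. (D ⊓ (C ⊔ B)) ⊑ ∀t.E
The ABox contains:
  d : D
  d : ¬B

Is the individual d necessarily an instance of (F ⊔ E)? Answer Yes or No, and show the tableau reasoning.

1. d : (F ⊔ E)?  L(d) = {D, ¬B} ∪ {(¬F ⊓ ¬E)}
   clash {F, ¬F} at d — d ∈ (F ⊔ E)
2. Hence d : (F ⊔ E): entailed.

Yes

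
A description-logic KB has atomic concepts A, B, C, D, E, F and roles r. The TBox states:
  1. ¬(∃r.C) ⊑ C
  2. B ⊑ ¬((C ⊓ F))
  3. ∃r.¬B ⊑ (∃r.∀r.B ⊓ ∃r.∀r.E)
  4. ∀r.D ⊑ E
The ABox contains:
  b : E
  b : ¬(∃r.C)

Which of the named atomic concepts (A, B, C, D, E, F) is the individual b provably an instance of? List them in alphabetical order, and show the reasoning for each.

1. b : A?  L(b) = {E, ¬(∃r.C)} ∪ {¬A}
   apply at b: ¬(∃r.C)⊑C
   open: L(b) ⊇ {C, E, ¬A, ¬B, ∀r.B, …} — b ∉ A possible
2. b : B?  L(b) = {E, ¬(∃r.C)} ∪ {¬B}
   apply at b: ¬(∃r.C)⊑C
   open: L(b) ⊇ {C, E, ¬B, ∀r.B, ∀r.¬C} — b ∉ B possible
3. b : C?  L(b) = {E, ¬(∃r.C)} ∪ {¬C}
   clash {C, ¬C} at b — b ∈ C
4. b : D?  L(b) = {E, ¬(∃r.C)} ∪ {¬D}
   apply at b: ¬(∃r.C)⊑C
   open: L(b) ⊇ {C, E, ¬B, ¬D, ∀r.B, …} — b ∉ D possible
5. b : E?  L(b) = {E, ¬(∃r.C)} ∪ {¬E}
   clash {E, ¬E} at b — b ∈ E
6. b : F?  L(b) = {E, ¬(∃r.C)} ∪ {¬F}
   apply at b: ¬(∃r.C)⊑C
   open: L(b) ⊇ {C, E, ¬B, ¬F, ∀r.B, …} — b ∉ F possible
7. Entailed for b: {C, E}

{C, E}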